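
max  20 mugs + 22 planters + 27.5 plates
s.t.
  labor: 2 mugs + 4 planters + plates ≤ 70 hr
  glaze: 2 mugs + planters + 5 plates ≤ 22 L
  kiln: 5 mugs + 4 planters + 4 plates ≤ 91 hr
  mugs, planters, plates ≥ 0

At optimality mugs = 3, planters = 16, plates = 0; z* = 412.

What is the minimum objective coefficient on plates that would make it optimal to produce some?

34

Check each constraint at x*: labor 70/70 (tight); glaze 22/22 (tight); kiln 79/91 (slack 12).
By complementary slackness, y = 0 for the non-binding constraint.
From A_Bᵀ y = c: 2·y_labor + 2·y_glaze = 20; 4·y_labor + 1·y_glaze = 22.
This yields shadow prices y_labor = 4, y_glaze = 6.
plates enters the basis when its profit ≥ yᵀa₃ = 4·1 + 6·5 = 34.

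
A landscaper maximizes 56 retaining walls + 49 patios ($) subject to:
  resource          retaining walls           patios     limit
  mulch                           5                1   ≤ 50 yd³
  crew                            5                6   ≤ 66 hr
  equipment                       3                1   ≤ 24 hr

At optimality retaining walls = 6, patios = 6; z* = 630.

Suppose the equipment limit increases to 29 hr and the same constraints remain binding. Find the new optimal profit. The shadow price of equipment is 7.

Δb = 5, so new z* = 630 + (7)·(5) = 630 + 35 = 665.

665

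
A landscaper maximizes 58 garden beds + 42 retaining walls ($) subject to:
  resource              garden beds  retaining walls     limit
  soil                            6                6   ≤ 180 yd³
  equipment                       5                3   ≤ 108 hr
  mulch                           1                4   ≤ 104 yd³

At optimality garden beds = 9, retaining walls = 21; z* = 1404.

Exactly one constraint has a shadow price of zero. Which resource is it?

mulch

soil: 180/180 (binding)
equipment: 108/108 (binding)
mulch: 93/104 (slack 11)
By complementary slackness, a constraint with positive slack has shadow price 0 → mulch.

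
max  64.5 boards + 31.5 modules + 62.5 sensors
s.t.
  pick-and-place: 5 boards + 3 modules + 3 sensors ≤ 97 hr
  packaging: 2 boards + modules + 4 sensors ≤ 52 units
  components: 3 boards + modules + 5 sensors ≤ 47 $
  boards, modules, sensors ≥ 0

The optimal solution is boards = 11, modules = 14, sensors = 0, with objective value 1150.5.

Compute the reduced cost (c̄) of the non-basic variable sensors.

Binding: pick-and-place and components. Non-binding: packaging (16 unused).
Since packaging is not tight, its dual is 0.
The binding rows give the dual system: 5·y_pick-and-place + 3·y_components = 64.5 and 3·y_pick-and-place + 1·y_components = 31.5.
Solving: y_pick-and-place = 7.5, y_components = 9.
Reduced cost of sensors: c₃ − yᵀa₃ = 62.5 − (7.5·3 + 9·5) = 62.5 − 67.5 = -5.

-5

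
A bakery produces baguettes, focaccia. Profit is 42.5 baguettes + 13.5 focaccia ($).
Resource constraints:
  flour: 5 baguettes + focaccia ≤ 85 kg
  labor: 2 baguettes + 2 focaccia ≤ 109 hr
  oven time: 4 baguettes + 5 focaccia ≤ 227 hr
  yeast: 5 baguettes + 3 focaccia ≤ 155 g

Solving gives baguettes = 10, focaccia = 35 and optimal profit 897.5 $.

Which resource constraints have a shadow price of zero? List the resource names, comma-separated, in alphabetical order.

labor, oven time

flour: 85/85 (binding)
labor: 90/109 (slack 19)
oven time: 215/227 (slack 12)
yeast: 155/155 (binding)
By complementary slackness, a constraint with positive slack has shadow price 0 → labor, oven time.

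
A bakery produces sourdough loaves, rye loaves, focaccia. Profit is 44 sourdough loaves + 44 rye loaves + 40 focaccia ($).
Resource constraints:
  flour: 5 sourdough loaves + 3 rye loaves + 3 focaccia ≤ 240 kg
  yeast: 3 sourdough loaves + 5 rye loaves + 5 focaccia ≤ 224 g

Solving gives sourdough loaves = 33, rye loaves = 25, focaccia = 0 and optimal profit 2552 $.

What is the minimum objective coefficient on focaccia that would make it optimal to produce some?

Check each constraint at x*: flour 240/240 (tight); yeast 224/224 (tight).
From A_Bᵀ y = c: 5·y_flour + 3·y_yeast = 44; 3·y_flour + 5·y_yeast = 44.
This yields shadow prices y_flour = 5.5, y_yeast = 5.5.
focaccia enters the basis when its profit ≥ yᵀa₃ = 5.5·3 + 5.5·5 = 44.

44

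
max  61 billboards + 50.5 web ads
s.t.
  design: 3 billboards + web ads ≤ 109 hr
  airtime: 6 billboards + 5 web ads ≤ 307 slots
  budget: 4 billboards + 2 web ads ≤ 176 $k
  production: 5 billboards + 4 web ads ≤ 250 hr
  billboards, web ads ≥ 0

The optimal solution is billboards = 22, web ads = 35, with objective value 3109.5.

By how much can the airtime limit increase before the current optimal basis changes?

5.5

Binding constraints: airtime, production. The basis is B = [[6,5],[5,4]] with det -1.
Per unit increase in airtime, x* moves by d = (-4, 5).
The basis stays optimal until billboards reaches 0; allowable increase = 5.5 slots.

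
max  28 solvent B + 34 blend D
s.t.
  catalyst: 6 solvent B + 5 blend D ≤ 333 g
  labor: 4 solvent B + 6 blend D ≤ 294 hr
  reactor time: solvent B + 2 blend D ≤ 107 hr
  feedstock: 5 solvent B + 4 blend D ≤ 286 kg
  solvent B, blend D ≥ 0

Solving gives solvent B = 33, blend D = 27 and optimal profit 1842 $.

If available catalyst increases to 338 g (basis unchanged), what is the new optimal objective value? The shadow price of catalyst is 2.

1852

Δb = 5, so new z* = 1842 + (2)·(5) = 1842 + 10 = 1852.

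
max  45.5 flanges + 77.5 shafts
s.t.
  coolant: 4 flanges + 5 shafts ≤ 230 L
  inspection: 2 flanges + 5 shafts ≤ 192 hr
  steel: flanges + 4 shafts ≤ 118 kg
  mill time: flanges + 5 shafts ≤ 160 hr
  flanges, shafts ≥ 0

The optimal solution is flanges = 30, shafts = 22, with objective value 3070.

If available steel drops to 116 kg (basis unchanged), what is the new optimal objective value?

3055

Check each constraint at x*: coolant 230/230 (tight); inspection 170/192 (slack 22); steel 118/118 (tight); mill time 140/160 (slack 20).
By complementary slackness, y = 0 for the non-binding constraints.
The binding rows give the dual system: 4·y_coolant + 1·y_steel = 45.5 and 5·y_coolant + 4·y_steel = 77.5.
Solving: y_coolant = 9.5, y_steel = 7.5.
Δz = y_steel·Δb = 7.5 × (-2) = -15, so new z* = 3070 − 15 = 3055.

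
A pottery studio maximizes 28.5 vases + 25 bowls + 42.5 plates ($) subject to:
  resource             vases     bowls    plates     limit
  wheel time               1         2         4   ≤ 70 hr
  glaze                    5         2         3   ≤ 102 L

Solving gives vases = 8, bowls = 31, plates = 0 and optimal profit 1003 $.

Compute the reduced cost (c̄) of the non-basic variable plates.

At the optimum: wheel time uses 70 of 70 (binding); glaze uses 102 of 102 (binding).
The binding rows give the dual system: 1·y_wheel time + 5·y_glaze = 28.5 and 2·y_wheel time + 2·y_glaze = 25.
This yields shadow prices y_wheel time = 8.5, y_glaze = 4.
Reduced cost of plates: c₃ − yᵀa₃ = 42.5 − (8.5·4 + 4·3) = 42.5 − 46 = -3.5.

-3.5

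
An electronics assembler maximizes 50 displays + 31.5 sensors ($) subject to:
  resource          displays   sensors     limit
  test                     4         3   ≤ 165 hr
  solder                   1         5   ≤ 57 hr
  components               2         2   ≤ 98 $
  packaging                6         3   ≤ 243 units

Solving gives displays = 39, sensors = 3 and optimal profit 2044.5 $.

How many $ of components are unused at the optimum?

14

components used = 2·39 + 2·3 = 84; slack = 98 − 84 = 14.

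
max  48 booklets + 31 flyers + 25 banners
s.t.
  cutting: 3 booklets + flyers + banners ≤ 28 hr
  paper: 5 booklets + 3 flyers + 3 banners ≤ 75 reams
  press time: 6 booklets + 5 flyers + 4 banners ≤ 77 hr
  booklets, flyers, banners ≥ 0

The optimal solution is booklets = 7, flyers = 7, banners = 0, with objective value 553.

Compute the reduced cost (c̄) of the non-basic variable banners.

At the optimum: cutting uses 28 of 28 (binding); paper uses 56 of 75 (slack = 19); press time uses 77 of 77 (binding).
Slack constraints have shadow price 0 (complementary slackness).
The binding rows give the dual system: 3·y_cutting + 6·y_press time = 48 and 1·y_cutting + 5·y_press time = 31.
This yields shadow prices y_cutting = 6, y_press time = 5.
Reduced cost of banners: c₃ − yᵀa₃ = 25 − (6·1 + 5·4) = 25 − 26 = -1.

-1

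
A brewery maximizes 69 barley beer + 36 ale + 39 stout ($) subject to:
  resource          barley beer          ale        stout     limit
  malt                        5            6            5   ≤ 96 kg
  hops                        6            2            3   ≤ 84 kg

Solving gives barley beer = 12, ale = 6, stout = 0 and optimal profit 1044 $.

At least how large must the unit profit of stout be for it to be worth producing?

42

Both malt and hops are binding at x*.
From A_Bᵀ y = c: 5·y_malt + 6·y_hops = 69; 6·y_malt + 2·y_hops = 36.
Solving: y_malt = 3, y_hops = 9.
stout enters the basis when its profit ≥ yᵀa₃ = 3·5 + 9·3 = 42.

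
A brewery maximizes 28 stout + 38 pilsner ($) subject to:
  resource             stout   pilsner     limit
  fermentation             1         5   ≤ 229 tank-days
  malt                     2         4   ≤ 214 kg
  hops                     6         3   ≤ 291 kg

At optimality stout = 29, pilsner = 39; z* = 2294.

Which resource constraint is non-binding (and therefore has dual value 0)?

fermentation: 224/229 (slack 5)
malt: 214/214 (binding)
hops: 291/291 (binding)
By complementary slackness, a constraint with positive slack has shadow price 0 → fermentation.

fermentation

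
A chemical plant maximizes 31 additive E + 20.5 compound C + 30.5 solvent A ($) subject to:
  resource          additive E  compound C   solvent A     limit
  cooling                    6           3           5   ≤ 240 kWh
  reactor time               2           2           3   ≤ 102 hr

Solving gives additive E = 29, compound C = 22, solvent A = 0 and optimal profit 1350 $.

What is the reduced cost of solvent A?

-2

At the optimum: cooling uses 240 of 240 (binding); reactor time uses 102 of 102 (binding).
From A_Bᵀ y = c: 6·y_cooling + 2·y_reactor time = 31; 3·y_cooling + 2·y_reactor time = 20.5.
This yields shadow prices y_cooling = 3.5, y_reactor time = 5.
Reduced cost of solvent A: c₃ − yᵀa₃ = 30.5 − (3.5·5 + 5·3) = 30.5 − 32.5 = -2.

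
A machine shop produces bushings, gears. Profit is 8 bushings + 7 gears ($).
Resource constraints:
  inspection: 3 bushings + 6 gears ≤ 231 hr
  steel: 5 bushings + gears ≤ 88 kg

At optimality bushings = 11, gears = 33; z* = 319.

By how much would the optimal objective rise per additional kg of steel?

Both inspection and steel are binding at x*.
Dual feasibility on the basic columns requires 3·y_inspection + 5·y_steel = 8, 6·y_inspection + 1·y_steel = 7.
→ y_inspection = 1 and y_steel = 1.
Shadow price of steel = 1.

1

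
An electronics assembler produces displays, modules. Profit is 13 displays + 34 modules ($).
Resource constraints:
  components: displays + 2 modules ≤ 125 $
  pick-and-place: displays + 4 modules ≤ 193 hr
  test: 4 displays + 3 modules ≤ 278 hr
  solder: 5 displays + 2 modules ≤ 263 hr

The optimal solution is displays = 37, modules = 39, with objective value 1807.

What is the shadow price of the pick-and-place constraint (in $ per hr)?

Check each constraint at x*: components 115/125 (slack 10); pick-and-place 193/193 (tight); test 265/278 (slack 13); solder 263/263 (tight).
Since components, test are not tight, their duals are 0.
From A_Bᵀ y = c: 1·y_pick-and-place + 5·y_solder = 13; 4·y_pick-and-place + 2·y_solder = 34.
This yields shadow prices y_pick-and-place = 8, y_solder = 1.
Shadow price of pick-and-place = 8.

8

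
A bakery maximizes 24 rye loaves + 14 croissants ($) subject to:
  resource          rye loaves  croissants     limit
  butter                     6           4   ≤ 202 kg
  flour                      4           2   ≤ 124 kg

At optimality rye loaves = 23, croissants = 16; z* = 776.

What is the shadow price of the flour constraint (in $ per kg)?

3

Both butter and flour are binding at x*.
The binding rows give the dual system: 6·y_butter + 4·y_flour = 24 and 4·y_butter + 2·y_flour = 14.
Solving: y_butter = 2, y_flour = 3.
Shadow price of flour = 3.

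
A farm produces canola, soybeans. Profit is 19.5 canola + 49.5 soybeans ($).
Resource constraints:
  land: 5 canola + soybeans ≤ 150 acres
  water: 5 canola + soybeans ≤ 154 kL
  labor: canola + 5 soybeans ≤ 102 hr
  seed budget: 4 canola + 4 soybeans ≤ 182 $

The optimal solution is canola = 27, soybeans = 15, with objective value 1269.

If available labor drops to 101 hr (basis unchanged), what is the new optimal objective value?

At the optimum: land uses 150 of 150 (binding); water uses 150 of 154 (slack = 4); labor uses 102 of 102 (binding); seed budget uses 168 of 182 (slack = 14).
Since water, seed budget are not tight, their duals are 0.
The binding rows give the dual system: 5·y_land + 1·y_labor = 19.5 and 1·y_land + 5·y_labor = 49.5.
→ y_land = 2 and y_labor = 9.5.
Δz = y_labor·Δb = 9.5 × (-1) = -9.5, so new z* = 1269 − 9.5 = 1259.5.

1259.5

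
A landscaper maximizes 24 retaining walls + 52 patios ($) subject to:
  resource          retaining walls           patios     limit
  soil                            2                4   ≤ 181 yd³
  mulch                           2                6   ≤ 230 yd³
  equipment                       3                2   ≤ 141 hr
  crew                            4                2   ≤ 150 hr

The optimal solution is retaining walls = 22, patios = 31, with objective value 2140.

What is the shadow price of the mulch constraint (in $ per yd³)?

Binding: mulch and crew. Non-binding: soil (13 unused), equipment (13 unused).
By complementary slackness, y = 0 for the non-binding constraints.
Dual feasibility on the basic columns requires 2·y_mulch + 4·y_crew = 24, 6·y_mulch + 2·y_crew = 52.
Solving: y_mulch = 8, y_crew = 2.
Shadow price of mulch = 8.

8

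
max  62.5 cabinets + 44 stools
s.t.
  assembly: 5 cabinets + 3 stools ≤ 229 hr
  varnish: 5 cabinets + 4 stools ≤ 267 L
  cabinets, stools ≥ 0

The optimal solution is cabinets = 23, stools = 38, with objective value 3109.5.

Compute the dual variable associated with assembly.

6

Check each constraint at x*: assembly 229/229 (tight); varnish 267/267 (tight).
Dual feasibility on the basic columns requires 5·y_assembly + 5·y_varnish = 62.5, 3·y_assembly + 4·y_varnish = 44.
This yields shadow prices y_assembly = 6, y_varnish = 6.5.
Shadow price of assembly = 6.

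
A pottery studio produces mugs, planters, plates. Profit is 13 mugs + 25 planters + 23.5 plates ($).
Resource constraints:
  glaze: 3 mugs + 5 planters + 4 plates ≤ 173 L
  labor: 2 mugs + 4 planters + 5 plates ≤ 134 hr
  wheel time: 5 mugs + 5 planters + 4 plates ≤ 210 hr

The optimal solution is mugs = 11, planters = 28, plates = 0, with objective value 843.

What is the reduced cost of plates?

-5.5

At the optimum: glaze uses 173 of 173 (binding); labor uses 134 of 134 (binding); wheel time uses 195 of 210 (slack = 15).
Slack constraints have shadow price 0 (complementary slackness).
Dual feasibility on the basic columns requires 3·y_glaze + 2·y_labor = 13, 5·y_glaze + 4·y_labor = 25.
→ y_glaze = 1 and y_labor = 5.
Reduced cost of plates: c₃ − yᵀa₃ = 23.5 − (1·4 + 5·5) = 23.5 − 29 = -5.5.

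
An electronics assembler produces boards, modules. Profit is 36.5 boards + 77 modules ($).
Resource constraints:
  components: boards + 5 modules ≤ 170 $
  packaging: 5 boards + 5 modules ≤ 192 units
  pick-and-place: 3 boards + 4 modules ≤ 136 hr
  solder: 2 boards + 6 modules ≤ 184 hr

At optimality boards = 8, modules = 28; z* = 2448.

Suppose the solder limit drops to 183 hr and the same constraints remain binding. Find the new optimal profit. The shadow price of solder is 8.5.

Δb = -1, so new z* = 2448 + (8.5)·(-1) = 2448 − 8.5 = 2439.5.

2439.5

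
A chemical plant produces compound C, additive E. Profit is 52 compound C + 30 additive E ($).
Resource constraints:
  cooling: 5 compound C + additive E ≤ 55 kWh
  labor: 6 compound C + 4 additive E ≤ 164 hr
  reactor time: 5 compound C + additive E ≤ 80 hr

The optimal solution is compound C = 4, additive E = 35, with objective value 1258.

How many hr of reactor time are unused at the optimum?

25

reactor time used = 5·4 + 1·35 = 55; slack = 80 − 55 = 25.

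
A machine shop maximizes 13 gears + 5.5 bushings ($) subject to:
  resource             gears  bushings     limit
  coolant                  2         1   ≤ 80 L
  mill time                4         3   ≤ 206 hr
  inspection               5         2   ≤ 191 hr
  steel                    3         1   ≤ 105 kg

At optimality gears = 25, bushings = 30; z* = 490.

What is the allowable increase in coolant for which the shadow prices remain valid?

3.2

Binding constraints: coolant, steel. The basis is B = [[2,1],[3,1]] with det -1.
Per unit increase in coolant, x* moves by d = (-1, 3).
The basis stays optimal until mill time becomes binding; allowable increase = 3.2 L.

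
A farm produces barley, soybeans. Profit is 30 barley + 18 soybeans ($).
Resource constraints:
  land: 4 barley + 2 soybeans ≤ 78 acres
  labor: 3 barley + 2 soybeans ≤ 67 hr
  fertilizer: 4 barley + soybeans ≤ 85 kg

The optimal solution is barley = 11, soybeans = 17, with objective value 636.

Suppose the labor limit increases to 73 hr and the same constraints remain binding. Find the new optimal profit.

672

At the optimum: land uses 78 of 78 (binding); labor uses 67 of 67 (binding); fertilizer uses 61 of 85 (slack = 24).
Since fertilizer is not tight, its dual is 0.
Dual feasibility on the basic columns requires 4·y_land + 3·y_labor = 30, 2·y_land + 2·y_labor = 18.
Solving: y_land = 3, y_labor = 6.
Δz = y_labor·Δb = 6 × (6) = 36, so new z* = 636 + 36 = 672.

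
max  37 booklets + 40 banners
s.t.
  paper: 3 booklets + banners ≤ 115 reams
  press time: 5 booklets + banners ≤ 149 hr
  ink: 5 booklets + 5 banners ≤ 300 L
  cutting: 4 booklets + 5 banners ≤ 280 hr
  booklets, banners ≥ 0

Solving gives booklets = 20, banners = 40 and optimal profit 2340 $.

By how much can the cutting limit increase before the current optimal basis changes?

Binding constraints: ink, cutting. The basis is B = [[5,5],[4,5]] with det 5.
Per unit increase in cutting, x* moves by d = (-1, 1).
The basis stays optimal until booklets reaches 0; allowable increase = 20 hr.

20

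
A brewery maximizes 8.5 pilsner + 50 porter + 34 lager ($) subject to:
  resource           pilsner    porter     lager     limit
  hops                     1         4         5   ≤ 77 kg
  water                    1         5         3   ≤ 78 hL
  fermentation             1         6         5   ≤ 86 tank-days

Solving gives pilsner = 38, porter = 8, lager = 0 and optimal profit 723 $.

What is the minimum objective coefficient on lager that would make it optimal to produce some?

At the optimum: hops uses 70 of 77 (slack = 7); water uses 78 of 78 (binding); fermentation uses 86 of 86 (binding).
By complementary slackness, y = 0 for the non-binding constraint.
Dual feasibility on the basic columns requires 1·y_water + 1·y_fermentation = 8.5, 5·y_water + 6·y_fermentation = 50.
Solving: y_water = 1, y_fermentation = 7.5.
lager enters the basis when its profit ≥ yᵀa₃ = 1·3 + 7.5·5 = 40.5.

40.5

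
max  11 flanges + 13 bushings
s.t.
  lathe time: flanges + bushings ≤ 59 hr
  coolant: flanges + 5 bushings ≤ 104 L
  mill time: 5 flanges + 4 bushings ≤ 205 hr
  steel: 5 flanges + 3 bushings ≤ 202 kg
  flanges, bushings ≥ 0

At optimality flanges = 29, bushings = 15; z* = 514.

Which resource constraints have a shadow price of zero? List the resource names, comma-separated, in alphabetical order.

lathe time: 44/59 (slack 15)
coolant: 104/104 (binding)
mill time: 205/205 (binding)
steel: 190/202 (slack 12)
By complementary slackness, a constraint with positive slack has shadow price 0 → lathe time, steel.

lathe time, steel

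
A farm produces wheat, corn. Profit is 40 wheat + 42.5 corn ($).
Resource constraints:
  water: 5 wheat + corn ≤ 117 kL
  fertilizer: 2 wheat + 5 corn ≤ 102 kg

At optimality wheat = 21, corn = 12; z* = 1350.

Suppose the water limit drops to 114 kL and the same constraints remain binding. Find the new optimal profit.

Both water and fertilizer are binding at x*.
The binding rows give the dual system: 5·y_water + 2·y_fertilizer = 40 and 1·y_water + 5·y_fertilizer = 42.5.
This yields shadow prices y_water = 5, y_fertilizer = 7.5.
Δz = y_water·Δb = 5 × (-3) = -15, so new z* = 1350 − 15 = 1335.

1335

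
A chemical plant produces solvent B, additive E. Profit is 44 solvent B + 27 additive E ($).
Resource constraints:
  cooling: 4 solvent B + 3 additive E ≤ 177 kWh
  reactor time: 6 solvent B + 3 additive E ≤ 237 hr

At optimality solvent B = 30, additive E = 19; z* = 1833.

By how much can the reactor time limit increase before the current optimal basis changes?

Binding constraints: cooling, reactor time. The basis is B = [[4,3],[6,3]] with det -6.
Per unit increase in reactor time, x* moves by d = (0.5, -0.6667).
The basis stays optimal until additive E reaches 0; allowable increase = 28.5 hr.

28.5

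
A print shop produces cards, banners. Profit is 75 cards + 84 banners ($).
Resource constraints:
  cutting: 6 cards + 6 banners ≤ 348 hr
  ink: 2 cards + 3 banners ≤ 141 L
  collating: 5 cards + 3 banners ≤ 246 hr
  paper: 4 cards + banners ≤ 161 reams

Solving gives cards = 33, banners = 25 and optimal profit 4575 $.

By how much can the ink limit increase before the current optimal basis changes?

Binding constraints: cutting, ink. The basis is B = [[6,6],[2,3]] with det 6.
Per unit increase in ink, x* moves by d = (-1, 1).
The basis stays optimal until cards reaches 0; allowable increase = 33 L.

33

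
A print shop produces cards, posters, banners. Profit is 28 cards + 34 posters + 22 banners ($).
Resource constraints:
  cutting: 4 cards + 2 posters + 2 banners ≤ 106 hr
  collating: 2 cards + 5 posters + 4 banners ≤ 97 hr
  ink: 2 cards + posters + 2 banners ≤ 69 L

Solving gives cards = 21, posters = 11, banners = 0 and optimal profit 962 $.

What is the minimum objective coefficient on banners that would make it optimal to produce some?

At the optimum: cutting uses 106 of 106 (binding); collating uses 97 of 97 (binding); ink uses 53 of 69 (slack = 16).
Slack constraints have shadow price 0 (complementary slackness).
The binding rows give the dual system: 4·y_cutting + 2·y_collating = 28 and 2·y_cutting + 5·y_collating = 34.
Solving: y_cutting = 4.5, y_collating = 5.
banners enters the basis when its profit ≥ yᵀa₃ = 4.5·2 + 5·4 = 29.

29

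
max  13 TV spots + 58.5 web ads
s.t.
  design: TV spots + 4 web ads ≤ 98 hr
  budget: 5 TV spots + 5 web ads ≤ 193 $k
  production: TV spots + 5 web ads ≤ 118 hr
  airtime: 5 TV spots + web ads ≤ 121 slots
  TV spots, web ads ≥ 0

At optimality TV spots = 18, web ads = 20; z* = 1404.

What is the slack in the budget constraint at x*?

budget used = 5·18 + 5·20 = 190; slack = 193 − 190 = 3.

3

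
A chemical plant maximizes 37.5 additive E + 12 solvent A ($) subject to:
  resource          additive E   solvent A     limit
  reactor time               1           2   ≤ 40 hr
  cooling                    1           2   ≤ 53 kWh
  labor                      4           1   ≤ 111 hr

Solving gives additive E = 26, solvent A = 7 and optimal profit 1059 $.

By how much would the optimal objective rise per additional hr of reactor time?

At the optimum: reactor time uses 40 of 40 (binding); cooling uses 40 of 53 (slack = 13); labor uses 111 of 111 (binding).
Slack constraints have shadow price 0 (complementary slackness).
The binding rows give the dual system: 1·y_reactor time + 4·y_labor = 37.5 and 2·y_reactor time + 1·y_labor = 12.
Solving: y_reactor time = 1.5, y_labor = 9.
Shadow price of reactor time = 1.5.

1.5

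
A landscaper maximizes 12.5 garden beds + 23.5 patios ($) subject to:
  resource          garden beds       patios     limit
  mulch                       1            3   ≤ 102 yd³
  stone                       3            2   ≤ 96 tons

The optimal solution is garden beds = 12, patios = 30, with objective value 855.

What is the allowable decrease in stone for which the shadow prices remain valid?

28

Binding constraints: mulch, stone. The basis is B = [[1,3],[3,2]] with det -7.
Per unit decrease in stone, x* moves by d = (-0.4286, 0.1429).
The basis stays optimal until garden beds reaches 0; allowable decrease = 28 tons.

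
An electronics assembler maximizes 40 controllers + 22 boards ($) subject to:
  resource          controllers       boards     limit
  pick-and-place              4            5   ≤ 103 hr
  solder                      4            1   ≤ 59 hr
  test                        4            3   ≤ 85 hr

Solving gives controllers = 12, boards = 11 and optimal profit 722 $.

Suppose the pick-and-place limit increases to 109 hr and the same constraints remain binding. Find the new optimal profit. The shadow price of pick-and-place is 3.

Δb = 6, so new z* = 722 + (3)·(6) = 722 + 18 = 740.

740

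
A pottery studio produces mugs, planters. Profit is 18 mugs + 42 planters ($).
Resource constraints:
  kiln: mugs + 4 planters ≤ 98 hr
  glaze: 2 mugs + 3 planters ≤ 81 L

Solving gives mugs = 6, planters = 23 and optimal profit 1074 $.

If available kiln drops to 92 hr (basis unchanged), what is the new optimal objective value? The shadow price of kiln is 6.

Δb = -6, so new z* = 1074 + (6)·(-6) = 1074 − 36 = 1038.

1038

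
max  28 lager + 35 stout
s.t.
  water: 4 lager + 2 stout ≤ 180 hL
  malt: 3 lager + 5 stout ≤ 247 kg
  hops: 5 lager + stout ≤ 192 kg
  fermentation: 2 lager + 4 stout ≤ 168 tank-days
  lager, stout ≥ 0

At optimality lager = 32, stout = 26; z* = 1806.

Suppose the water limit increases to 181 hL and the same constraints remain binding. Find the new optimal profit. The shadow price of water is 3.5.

Δb = 1, so new z* = 1806 + (3.5)·(1) = 1806 + 3.5 = 1809.5.

1809.5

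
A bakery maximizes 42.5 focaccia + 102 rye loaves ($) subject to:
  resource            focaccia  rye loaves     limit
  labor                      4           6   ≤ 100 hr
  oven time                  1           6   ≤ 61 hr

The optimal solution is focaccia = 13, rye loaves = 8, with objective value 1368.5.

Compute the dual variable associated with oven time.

Check each constraint at x*: labor 100/100 (tight); oven time 61/61 (tight).
Dual feasibility on the basic columns requires 4·y_labor + 1·y_oven time = 42.5, 6·y_labor + 6·y_oven time = 102.
This yields shadow prices y_labor = 8.5, y_oven time = 8.5.
Shadow price of oven time = 8.5.

8.5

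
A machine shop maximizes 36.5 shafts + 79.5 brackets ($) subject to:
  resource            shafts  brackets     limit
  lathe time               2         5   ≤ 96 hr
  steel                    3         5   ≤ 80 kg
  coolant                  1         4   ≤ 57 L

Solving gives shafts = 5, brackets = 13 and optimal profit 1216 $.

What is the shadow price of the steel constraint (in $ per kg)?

At the optimum: lathe time uses 75 of 96 (slack = 21); steel uses 80 of 80 (binding); coolant uses 57 of 57 (binding).
Slack constraints have shadow price 0 (complementary slackness).
From A_Bᵀ y = c: 3·y_steel + 1·y_coolant = 36.5; 5·y_steel + 4·y_coolant = 79.5.
→ y_steel = 9.5 and y_coolant = 8.
Shadow price of steel = 9.5.

9.5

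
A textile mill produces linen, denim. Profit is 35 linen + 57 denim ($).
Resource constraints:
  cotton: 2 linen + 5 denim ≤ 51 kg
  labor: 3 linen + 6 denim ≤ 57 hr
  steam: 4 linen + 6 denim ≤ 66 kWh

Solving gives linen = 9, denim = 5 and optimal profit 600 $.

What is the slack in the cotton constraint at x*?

8

cotton used = 2·9 + 5·5 = 43; slack = 51 − 43 = 8.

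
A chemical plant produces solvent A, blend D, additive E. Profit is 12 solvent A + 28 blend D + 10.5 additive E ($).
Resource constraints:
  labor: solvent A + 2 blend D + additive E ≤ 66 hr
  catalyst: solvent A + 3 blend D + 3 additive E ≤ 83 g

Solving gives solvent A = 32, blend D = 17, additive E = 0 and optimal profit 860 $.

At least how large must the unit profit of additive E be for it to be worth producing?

20

At the optimum: labor uses 66 of 66 (binding); catalyst uses 83 of 83 (binding).
From A_Bᵀ y = c: 1·y_labor + 1·y_catalyst = 12; 2·y_labor + 3·y_catalyst = 28.
This yields shadow prices y_labor = 8, y_catalyst = 4.
additive E enters the basis when its profit ≥ yᵀa₃ = 8·1 + 4·3 = 20.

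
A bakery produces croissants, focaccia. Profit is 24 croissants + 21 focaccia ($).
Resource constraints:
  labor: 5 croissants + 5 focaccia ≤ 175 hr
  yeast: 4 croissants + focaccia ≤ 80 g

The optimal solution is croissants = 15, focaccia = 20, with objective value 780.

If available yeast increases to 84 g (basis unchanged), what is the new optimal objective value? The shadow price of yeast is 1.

Δb = 4, so new z* = 780 + (1)·(4) = 780 + 4 = 784.

784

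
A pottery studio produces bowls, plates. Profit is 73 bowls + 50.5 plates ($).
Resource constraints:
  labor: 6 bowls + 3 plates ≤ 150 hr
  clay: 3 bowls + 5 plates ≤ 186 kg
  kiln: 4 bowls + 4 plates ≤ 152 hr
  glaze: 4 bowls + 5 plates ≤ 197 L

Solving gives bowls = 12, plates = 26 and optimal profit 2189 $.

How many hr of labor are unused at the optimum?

labor used = 6·12 + 3·26 = 150; slack = 150 − 150 = 0.

0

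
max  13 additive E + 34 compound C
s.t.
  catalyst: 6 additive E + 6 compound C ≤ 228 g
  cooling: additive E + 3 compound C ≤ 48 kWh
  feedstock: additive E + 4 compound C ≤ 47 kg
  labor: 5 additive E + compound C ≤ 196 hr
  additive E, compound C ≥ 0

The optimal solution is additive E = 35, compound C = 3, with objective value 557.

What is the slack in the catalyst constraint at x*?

catalyst used = 6·35 + 6·3 = 228; slack = 228 − 228 = 0.

0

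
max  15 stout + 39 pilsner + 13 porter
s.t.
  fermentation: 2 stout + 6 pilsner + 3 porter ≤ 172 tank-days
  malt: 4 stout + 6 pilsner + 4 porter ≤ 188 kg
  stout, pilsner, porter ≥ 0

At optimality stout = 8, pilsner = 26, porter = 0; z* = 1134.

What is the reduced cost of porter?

Check each constraint at x*: fermentation 172/172 (tight); malt 188/188 (tight).
The binding rows give the dual system: 2·y_fermentation + 4·y_malt = 15 and 6·y_fermentation + 6·y_malt = 39.
Solving: y_fermentation = 5.5, y_malt = 1.
Reduced cost of porter: c₃ − yᵀa₃ = 13 − (5.5·3 + 1·4) = 13 − 20.5 = -7.5.

-7.5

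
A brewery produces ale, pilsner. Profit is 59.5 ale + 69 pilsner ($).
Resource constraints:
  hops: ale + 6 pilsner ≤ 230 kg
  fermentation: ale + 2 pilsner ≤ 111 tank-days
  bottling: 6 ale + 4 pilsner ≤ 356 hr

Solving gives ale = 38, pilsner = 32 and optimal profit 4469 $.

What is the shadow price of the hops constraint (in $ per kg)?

5.5

Binding: hops and bottling. Non-binding: fermentation (9 unused).
Slack constraints have shadow price 0 (complementary slackness).
From A_Bᵀ y = c: 1·y_hops + 6·y_bottling = 59.5; 6·y_hops + 4·y_bottling = 69.
Solving: y_hops = 5.5, y_bottling = 9.
Shadow price of hops = 5.5.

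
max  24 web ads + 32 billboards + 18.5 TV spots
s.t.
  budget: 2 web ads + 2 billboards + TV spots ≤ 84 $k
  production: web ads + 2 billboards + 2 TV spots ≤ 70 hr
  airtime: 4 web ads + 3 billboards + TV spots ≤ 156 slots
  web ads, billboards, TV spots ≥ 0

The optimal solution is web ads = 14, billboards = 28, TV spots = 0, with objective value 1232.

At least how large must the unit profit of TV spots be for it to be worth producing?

24

At the optimum: budget uses 84 of 84 (binding); production uses 70 of 70 (binding); airtime uses 140 of 156 (slack = 16).
Slack constraints have shadow price 0 (complementary slackness).
Dual feasibility on the basic columns requires 2·y_budget + 1·y_production = 24, 2·y_budget + 2·y_production = 32.
→ y_budget = 8 and y_production = 8.
TV spots enters the basis when its profit ≥ yᵀa₃ = 8·1 + 8·2 = 24.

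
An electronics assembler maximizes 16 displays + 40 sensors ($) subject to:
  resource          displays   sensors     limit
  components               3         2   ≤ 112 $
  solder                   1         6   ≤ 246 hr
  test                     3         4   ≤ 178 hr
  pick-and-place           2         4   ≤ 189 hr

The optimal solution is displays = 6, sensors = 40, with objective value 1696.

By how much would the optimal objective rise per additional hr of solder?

At the optimum: components uses 98 of 112 (slack = 14); solder uses 246 of 246 (binding); test uses 178 of 178 (binding); pick-and-place uses 172 of 189 (slack = 17).
Since components, pick-and-place are not tight, their duals are 0.
Dual feasibility on the basic columns requires 1·y_solder + 3·y_test = 16, 6·y_solder + 4·y_test = 40.
Solving: y_solder = 4, y_test = 4.
Shadow price of solder = 4.

4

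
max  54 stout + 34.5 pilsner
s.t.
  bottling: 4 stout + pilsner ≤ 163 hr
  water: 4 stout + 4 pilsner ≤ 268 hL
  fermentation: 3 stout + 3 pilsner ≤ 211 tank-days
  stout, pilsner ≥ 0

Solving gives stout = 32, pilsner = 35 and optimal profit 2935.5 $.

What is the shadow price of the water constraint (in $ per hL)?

7

Check each constraint at x*: bottling 163/163 (tight); water 268/268 (tight); fermentation 201/211 (slack 10).
Slack constraints have shadow price 0 (complementary slackness).
The binding rows give the dual system: 4·y_bottling + 4·y_water = 54 and 1·y_bottling + 4·y_water = 34.5.
Solving: y_bottling = 6.5, y_water = 7.
Shadow price of water = 7.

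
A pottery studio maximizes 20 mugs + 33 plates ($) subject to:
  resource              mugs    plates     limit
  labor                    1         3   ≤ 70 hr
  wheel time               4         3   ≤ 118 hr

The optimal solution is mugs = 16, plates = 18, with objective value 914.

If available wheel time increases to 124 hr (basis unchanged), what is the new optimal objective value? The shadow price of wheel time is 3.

Δb = 6, so new z* = 914 + (3)·(6) = 914 + 18 = 932.

932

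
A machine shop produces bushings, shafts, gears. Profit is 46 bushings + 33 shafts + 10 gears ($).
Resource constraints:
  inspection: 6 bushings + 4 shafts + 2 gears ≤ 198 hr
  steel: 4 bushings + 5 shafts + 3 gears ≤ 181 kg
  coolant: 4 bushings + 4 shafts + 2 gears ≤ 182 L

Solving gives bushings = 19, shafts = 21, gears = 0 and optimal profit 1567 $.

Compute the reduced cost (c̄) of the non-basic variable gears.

-7

At the optimum: inspection uses 198 of 198 (binding); steel uses 181 of 181 (binding); coolant uses 160 of 182 (slack = 22).
Slack constraints have shadow price 0 (complementary slackness).
From A_Bᵀ y = c: 6·y_inspection + 4·y_steel = 46; 4·y_inspection + 5·y_steel = 33.
Solving: y_inspection = 7, y_steel = 1.
Reduced cost of gears: c₃ − yᵀa₃ = 10 − (7·2 + 1·3) = 10 − 17 = -7.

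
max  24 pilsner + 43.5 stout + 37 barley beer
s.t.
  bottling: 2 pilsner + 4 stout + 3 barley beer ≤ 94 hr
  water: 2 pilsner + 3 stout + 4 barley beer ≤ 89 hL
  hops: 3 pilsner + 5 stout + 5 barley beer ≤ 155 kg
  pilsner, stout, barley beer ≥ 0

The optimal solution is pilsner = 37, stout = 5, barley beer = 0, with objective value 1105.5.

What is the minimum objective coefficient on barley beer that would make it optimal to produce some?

Check each constraint at x*: bottling 94/94 (tight); water 89/89 (tight); hops 136/155 (slack 19).
By complementary slackness, y = 0 for the non-binding constraint.
From A_Bᵀ y = c: 2·y_bottling + 2·y_water = 24; 4·y_bottling + 3·y_water = 43.5.
Solving: y_bottling = 7.5, y_water = 4.5.
barley beer enters the basis when its profit ≥ yᵀa₃ = 7.5·3 + 4.5·4 = 40.5.

40.5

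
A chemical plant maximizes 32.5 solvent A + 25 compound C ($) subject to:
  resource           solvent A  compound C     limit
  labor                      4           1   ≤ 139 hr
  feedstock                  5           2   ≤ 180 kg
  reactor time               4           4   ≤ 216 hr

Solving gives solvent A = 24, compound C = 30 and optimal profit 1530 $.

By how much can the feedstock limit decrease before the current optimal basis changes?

Binding constraints: feedstock, reactor time. The basis is B = [[5,2],[4,4]] with det 12.
Per unit decrease in feedstock, x* moves by d = (-0.3333, 0.3333).
The basis stays optimal until solvent A reaches 0; allowable decrease = 72 kg.

72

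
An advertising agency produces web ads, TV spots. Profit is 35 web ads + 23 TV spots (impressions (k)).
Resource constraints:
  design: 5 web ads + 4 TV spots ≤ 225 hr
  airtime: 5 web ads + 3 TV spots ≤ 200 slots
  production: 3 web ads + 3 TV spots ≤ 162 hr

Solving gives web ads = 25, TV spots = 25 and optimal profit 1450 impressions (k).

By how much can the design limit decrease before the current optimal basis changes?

Binding constraints: design, airtime. The basis is B = [[5,4],[5,3]] with det -5.
Per unit decrease in design, x* moves by d = (0.6, -1).
The basis stays optimal until TV spots reaches 0; allowable decrease = 25 hr.

25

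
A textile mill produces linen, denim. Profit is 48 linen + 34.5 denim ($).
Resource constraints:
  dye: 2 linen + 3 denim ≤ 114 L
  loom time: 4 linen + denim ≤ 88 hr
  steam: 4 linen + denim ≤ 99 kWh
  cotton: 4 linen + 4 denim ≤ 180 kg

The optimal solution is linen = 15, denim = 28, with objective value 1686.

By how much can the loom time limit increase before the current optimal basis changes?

Binding constraints: dye, loom time. The basis is B = [[2,3],[4,1]] with det -10.
Per unit increase in loom time, x* moves by d = (0.3, -0.2).
The basis stays optimal until steam becomes binding; allowable increase = 11 hr.

11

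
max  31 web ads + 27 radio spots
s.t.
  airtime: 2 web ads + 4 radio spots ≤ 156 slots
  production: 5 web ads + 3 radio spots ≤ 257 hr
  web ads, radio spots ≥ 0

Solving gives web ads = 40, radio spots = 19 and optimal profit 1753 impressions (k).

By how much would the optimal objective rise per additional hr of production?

5

Check each constraint at x*: airtime 156/156 (tight); production 257/257 (tight).
The binding rows give the dual system: 2·y_airtime + 5·y_production = 31 and 4·y_airtime + 3·y_production = 27.
Solving: y_airtime = 3, y_production = 5.
Shadow price of production = 5.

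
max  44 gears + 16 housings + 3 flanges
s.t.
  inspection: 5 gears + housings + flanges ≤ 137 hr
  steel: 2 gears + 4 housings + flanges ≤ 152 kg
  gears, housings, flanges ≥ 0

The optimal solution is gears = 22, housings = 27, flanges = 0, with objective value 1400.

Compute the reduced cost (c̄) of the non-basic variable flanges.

At the optimum: inspection uses 137 of 137 (binding); steel uses 152 of 152 (binding).
The binding rows give the dual system: 5·y_inspection + 2·y_steel = 44 and 1·y_inspection + 4·y_steel = 16.
Solving: y_inspection = 8, y_steel = 2.
Reduced cost of flanges: c₃ − yᵀa₃ = 3 − (8·1 + 2·1) = 3 − 10 = -7.

-7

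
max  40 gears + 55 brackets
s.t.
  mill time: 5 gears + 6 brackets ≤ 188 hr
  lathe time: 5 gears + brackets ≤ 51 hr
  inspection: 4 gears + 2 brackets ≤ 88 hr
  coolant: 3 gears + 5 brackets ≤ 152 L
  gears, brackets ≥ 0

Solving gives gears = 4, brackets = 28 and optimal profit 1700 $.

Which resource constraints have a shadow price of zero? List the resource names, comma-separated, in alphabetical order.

mill time: 188/188 (binding)
lathe time: 48/51 (slack 3)
inspection: 72/88 (slack 16)
coolant: 152/152 (binding)
By complementary slackness, a constraint with positive slack has shadow price 0 → inspection, lathe time.

inspection, lathe time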